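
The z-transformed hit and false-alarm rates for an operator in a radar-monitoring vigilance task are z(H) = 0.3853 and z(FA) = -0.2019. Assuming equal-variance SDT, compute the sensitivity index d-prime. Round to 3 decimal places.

d-prime = 0.587

d' = z(H) − z(FA) = 0.3853 − (-0.2019) = 0.5872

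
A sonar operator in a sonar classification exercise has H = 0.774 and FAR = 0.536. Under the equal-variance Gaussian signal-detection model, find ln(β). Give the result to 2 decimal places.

ln β = -0.28

Φ⁻¹(H) = Φ⁻¹(0.774) = 0.752
Φ⁻¹(FA) = Φ⁻¹(0.536) = 0.090
ln β = −½·[z(H)² − z(FA)²] = −0.5 × (0.566 − 0.008) = -0.279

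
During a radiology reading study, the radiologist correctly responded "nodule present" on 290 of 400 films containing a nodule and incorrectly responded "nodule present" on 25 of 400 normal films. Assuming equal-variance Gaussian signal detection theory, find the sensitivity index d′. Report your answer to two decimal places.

H = 290/400 = 0.7250
FA = 25/400 = 0.0625
z(H) = 0.5978
z(FA) = -1.5341
d' = z(H) − z(FA) = 0.5978 − (-1.5341) = 2.1319

d′ = 2.13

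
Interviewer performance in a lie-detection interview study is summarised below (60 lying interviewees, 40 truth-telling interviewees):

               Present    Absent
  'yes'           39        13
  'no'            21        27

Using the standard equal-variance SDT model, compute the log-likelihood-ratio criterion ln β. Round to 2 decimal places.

H = 39/60 = 0.6500
FA = 13/40 = 0.3250
z(H) = z(0.6500) = 0.385
z(FA) = z(0.3250) = -0.454
ln β = −½·[z(H)² − z(FA)²] = −0.5 × (0.148 − 0.206) = 0.029

ln β = 0.03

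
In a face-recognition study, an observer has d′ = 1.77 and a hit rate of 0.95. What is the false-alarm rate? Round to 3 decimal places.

z(hit rate) = z(0.95) = 1.6449
z(FA) = z(H) − d' = 1.6449 − 1.77 = -0.1251
false-alarm rate = Φ(-0.1251) = 0.4502

false-alarm rate = 0.450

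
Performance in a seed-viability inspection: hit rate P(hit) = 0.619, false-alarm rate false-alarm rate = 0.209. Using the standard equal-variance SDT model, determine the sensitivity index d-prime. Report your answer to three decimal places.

d-prime = 1.113

Φ⁻¹(0.619) = 0.3029, Φ⁻¹(0.209) = -0.8099
d' = z(H) − z(FA) = 0.3029 − (-0.8099) = 1.1128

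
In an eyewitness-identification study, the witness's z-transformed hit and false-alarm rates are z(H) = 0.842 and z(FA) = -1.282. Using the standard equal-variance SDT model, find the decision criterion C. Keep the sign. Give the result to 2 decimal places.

C = 0.22

c = −½·[z(H) + z(FA)] = −½·(0.842 + (-1.282)) = 0.220
c > 0: the witness has a conservative response bias.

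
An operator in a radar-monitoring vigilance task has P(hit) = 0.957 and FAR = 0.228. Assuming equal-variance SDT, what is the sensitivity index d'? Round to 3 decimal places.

z(H) = 1.7169
z(FA) = -0.7454
d' = z(H) − z(FA) = 1.7169 − (-0.7454) = 2.4623

d' = 2.462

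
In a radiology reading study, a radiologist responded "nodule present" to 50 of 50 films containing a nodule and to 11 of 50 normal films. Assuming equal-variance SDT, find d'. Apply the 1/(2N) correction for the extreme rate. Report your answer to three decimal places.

The hit rate is 50/50 = 1, so apply the 1/(2N) correction: H → 1 − 1/(2·50) = 0.99000.
z(H) = z(0.99000) = 2.3263
z(FA) = z(0.22000) = -0.7722
d' = 2.3263 − (-0.7722) = 3.0985

d' = 3.099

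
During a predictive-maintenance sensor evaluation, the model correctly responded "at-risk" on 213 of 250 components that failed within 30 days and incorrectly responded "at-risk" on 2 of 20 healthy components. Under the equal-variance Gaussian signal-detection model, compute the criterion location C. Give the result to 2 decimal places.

H = 213/250 = 0.8520
FA = 2/20 = 0.1000
z(H) = z(0.8520) = 1.0450
z(FA) = z(0.1000) = -1.2816
c = −½·[z(H) + z(FA)] = −0.5 × (1.0450 + (-1.2816)) = 0.1183
c > 0: the model has a conservative response bias.

C = 0.12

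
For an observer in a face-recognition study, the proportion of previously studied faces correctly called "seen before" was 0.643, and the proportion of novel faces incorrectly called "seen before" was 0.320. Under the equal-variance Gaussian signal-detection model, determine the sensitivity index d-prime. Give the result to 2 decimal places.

d-prime = 0.83

z(H) = z(0.643) = 0.366
z(FA) = z(0.320) = -0.468
d' = z(H) − z(FA) = 0.366 − (-0.468) = 0.834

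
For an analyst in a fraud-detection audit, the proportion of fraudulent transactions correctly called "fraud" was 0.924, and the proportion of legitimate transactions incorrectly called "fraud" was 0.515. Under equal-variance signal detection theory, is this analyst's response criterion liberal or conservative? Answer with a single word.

liberal

z(H) = 1.433, z(FA) = 0.038
c = −½·(z(H) + z(FA)) = -0.7355
c < 0 → liberal criterion (biased toward responding “yes”).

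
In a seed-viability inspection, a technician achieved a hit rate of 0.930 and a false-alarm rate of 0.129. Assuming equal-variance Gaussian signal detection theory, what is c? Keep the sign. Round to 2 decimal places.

c = -0.17

Φ⁻¹(H) = 1.4758
Φ⁻¹(FA) = -1.1311
c = −½·[z(H) + z(FA)] = −0.5 × (1.4758 + (-1.1311)) = -0.17235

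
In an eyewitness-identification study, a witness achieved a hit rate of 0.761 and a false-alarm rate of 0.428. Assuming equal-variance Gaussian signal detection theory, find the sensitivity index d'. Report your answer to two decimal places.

z(0.761) = 0.7095, z(0.428) = -0.1815
d' = z(H) − z(FA) = 0.7095 − (-0.1815) = 0.8910

d' = 0.89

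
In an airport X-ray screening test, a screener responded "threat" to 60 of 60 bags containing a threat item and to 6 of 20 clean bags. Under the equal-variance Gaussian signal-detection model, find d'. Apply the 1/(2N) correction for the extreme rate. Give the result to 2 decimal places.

The hit rate is 60/60 = 1, so apply the 1/(2N) correction: H → 1 − 1/(2·60) = 0.99167.
z(H) = z(0.99167) = 2.394
z(FA) = z(0.30000) = -0.524
d' = 2.394 − (-0.524) = 2.918

d' = 2.92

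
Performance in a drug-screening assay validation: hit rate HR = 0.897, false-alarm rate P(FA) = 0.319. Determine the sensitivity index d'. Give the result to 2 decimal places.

d' = 1.74

Φ⁻¹(H) = Φ⁻¹(0.897) = 1.265
Φ⁻¹(FA) = Φ⁻¹(0.319) = -0.470
d' = z(H) − z(FA) = 1.265 − (-0.470) = 1.735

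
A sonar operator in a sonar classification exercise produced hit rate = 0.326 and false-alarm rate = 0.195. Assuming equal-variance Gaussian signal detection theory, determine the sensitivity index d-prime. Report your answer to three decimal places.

Φ⁻¹(0.326) = -0.4510, Φ⁻¹(0.195) = -0.8596
d' = z(H) − z(FA) = -0.4510 − (-0.8596) = 0.4086

d-prime = 0.409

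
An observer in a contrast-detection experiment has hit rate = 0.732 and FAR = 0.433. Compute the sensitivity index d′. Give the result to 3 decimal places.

d′ = 0.788

z(0.732) = 0.6189, z(0.433) = -0.1687
d' = z(H) − z(FA) = 0.6189 − (-0.1687) = 0.7876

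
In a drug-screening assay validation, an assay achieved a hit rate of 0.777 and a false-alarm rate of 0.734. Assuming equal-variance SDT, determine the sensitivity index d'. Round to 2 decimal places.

Φ⁻¹(H) = Φ⁻¹(0.777) = 0.762
Φ⁻¹(FA) = Φ⁻¹(0.734) = 0.625
d' = z(H) − z(FA) = 0.762 − 0.625 = 0.137

d' = 0.14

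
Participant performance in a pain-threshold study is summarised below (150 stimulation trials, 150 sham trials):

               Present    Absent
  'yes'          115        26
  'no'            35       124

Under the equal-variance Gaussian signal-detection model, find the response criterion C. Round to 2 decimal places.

H = 115/150 = 0.7667
FA = 26/150 = 0.1733
Φ⁻¹(H) = 0.7280
Φ⁻¹(FA) = -0.9412
c = −½·[z(H) + z(FA)] = −0.5 × (0.7280 + (-0.9412)) = 0.1066

C = 0.11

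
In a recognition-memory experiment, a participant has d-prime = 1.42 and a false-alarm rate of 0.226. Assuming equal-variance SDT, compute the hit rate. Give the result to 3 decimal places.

hit rate = 0.748

z(false-alarm rate) = z(0.226) = -0.7521
z(H) = z(FA) + d' = -0.7521 + 1.42 = 0.6679
hit rate = Φ(0.6679) = 0.7479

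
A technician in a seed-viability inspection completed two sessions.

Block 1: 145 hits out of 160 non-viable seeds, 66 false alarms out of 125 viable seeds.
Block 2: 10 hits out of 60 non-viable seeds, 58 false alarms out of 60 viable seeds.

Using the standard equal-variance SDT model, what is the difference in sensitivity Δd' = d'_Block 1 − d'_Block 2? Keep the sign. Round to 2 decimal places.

Δd' = 4.05

Block 1: z(0.9062) = 1.318, z(0.5280) = 0.070, d' = 1.248
Block 2: z(0.1667) = -0.967, z(0.9667) = 1.834, d' = -2.801
Δd' = d'_Block 1 − d'_Block 2 = 1.248 − (-2.801) = 4.049
Block 1 has the higher sensitivity.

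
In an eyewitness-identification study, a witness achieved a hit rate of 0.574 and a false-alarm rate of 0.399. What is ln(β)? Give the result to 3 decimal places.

z(H) = z(0.574) = 0.1866
z(FA) = z(0.399) = -0.2559
ln β = −½·[z(H)² − z(FA)²] = −0.5 × (0.0348 − 0.0655) = 0.01535

ln β = 0.015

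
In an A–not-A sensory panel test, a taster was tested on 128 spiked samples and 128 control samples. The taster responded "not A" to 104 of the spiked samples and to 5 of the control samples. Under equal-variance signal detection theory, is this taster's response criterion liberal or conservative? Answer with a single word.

conservative

z(H) = 0.887, z(FA) = -1.762
c = −½·(z(H) + z(FA)) = 0.4375
c > 0 → conservative criterion (biased toward responding “no”).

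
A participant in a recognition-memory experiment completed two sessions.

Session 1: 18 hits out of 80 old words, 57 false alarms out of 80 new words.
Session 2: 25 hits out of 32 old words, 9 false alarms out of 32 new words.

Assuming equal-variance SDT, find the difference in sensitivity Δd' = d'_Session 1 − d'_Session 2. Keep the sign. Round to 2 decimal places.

Session 1: z(0.2250) = -0.755, z(0.7125) = 0.561, d' = -1.316
Session 2: z(0.7812) = 0.776, z(0.2812) = -0.579, d' = 1.355
Δd' = d'_Session 1 − d'_Session 2 = -1.316 − 1.355 = -2.671
Session 2 has the higher sensitivity.

Δd' = -2.67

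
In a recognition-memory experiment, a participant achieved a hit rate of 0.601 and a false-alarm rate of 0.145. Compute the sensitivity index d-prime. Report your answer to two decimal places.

z(H) = 0.256
z(FA) = -1.058
d' = z(H) − z(FA) = 0.256 − (-1.058) = 1.314

d-prime = 1.31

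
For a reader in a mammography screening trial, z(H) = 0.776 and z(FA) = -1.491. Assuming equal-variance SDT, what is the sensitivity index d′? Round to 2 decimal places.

d′ = 2.27

d' = z(H) − z(FA) = 0.776 − (-1.491) = 2.267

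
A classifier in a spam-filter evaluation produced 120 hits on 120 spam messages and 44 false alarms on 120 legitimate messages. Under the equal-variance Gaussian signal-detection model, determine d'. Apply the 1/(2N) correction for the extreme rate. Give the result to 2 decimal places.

The hit rate is 120/120 = 1, so apply the 1/(2N) correction: H → 1 − 1/(2·120) = 0.99583.
z(H) = z(0.99583) = 2.638
z(FA) = z(0.36667) = -0.341
d' = 2.638 − (-0.341) = 2.979

d' = 2.98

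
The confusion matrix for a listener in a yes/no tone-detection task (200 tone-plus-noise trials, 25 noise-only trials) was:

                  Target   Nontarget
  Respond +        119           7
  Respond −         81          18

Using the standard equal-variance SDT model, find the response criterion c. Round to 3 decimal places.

c = 0.171

H = 119/200 = 0.5950
FA = 7/25 = 0.2800
z(0.5950) = 0.2404, z(0.2800) = -0.5828
c = −½·[z(H) + z(FA)] = −0.5 × (0.2404 + (-0.5828)) = 0.1712
c > 0: the listener has a conservative response bias.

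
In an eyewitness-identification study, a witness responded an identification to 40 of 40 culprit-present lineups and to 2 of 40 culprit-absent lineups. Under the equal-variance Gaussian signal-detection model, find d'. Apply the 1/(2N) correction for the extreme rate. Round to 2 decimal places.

d' = 3.89

The hit rate is 40/40 = 1, so apply the 1/(2N) correction: H → 1 − 1/(2·40) = 0.98750.
z(H) = z(0.98750) = 2.241
z(FA) = z(0.05000) = -1.645
d' = 2.241 − (-1.645) = 3.886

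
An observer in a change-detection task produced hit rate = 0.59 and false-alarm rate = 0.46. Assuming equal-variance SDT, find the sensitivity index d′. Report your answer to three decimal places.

z(H) = 0.2275
z(FA) = -0.1004
d' = z(H) − z(FA) = 0.2275 − (-0.1004) = 0.3279

d′ = 0.328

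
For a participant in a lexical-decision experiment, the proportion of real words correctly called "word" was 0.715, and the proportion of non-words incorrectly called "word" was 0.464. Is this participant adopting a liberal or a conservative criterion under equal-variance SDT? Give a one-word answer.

z(H) = 0.568, z(FA) = -0.090
c = −½·(z(H) + z(FA)) = -0.239
c < 0 → liberal criterion (biased toward responding “yes”).

liberal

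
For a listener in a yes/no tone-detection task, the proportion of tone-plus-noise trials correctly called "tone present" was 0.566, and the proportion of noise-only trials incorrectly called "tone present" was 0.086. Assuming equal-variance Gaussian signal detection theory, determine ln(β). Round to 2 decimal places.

ln β = 0.92

z(0.566) = 0.166, z(0.086) = -1.366
ln β = −½·[z(H)² − z(FA)²] = −0.5 × (0.028 − 1.866) = 0.919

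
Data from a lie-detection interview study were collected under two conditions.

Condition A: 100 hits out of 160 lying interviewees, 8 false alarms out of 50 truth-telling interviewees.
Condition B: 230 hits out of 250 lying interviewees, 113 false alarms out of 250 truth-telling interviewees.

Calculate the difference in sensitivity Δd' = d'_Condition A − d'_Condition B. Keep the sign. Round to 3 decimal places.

Δd' = -0.213

Condition A: z(0.6250) = 0.3186, z(0.1600) = -0.9945, d' = 1.3131
Condition B: z(0.9200) = 1.4051, z(0.4520) = -0.1206, d' = 1.5257
Δd' = d'_Condition A − d'_Condition B = 1.3131 − 1.5257 = -0.2126
Condition B has the higher sensitivity.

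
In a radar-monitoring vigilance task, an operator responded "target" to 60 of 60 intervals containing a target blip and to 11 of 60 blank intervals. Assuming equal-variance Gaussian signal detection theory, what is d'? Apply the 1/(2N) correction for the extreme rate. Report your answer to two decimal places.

d' = 3.30

The hit rate is 60/60 = 1, so apply the 1/(2N) correction: H → 1 − 1/(2·60) = 0.99167.
z(H) = z(0.99167) = 2.394
z(FA) = z(0.18333) = -0.903
d' = 2.394 − (-0.903) = 3.297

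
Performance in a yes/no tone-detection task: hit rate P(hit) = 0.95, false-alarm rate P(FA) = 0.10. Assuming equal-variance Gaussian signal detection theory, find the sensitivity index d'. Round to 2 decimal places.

d' = 2.93

z(0.95) = 1.645, z(0.10) = -1.282
d' = z(H) − z(FA) = 1.645 − (-1.282) = 2.927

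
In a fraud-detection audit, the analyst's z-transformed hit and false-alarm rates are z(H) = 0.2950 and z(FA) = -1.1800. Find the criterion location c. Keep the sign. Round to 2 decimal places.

c = −½·[z(H) + z(FA)] = −½·(0.2950 + (-1.1800)) = 0.4425

c = 0.44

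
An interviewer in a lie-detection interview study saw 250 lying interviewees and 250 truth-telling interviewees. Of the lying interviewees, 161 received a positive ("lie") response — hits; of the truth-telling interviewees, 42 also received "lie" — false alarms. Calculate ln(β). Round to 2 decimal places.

H = 161/250 = 0.6440
FA = 42/250 = 0.1680
z(H) = 0.369
z(FA) = -0.962
ln β = −½·[z(H)² − z(FA)²] = −0.5 × (0.136 − 0.925) = 0.3945

ln β = 0.39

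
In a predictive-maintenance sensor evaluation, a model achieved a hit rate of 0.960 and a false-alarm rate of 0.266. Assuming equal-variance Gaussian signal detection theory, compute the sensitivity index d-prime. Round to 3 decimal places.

z(H) = 1.7507
z(FA) = -0.6250
d' = z(H) − z(FA) = 1.7507 − (-0.6250) = 2.3757

d-prime = 2.376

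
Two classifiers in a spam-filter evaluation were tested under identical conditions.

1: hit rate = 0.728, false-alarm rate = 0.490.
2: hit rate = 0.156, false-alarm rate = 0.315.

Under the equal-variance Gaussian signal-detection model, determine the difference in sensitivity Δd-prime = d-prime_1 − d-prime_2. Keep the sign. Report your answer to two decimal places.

Δd-prime = 1.16

1: z(0.728) = 0.607, z(0.490) = -0.025, d' = 0.632
2: z(0.156) = -1.011, z(0.315) = -0.482, d' = -0.529
Δd' = d'_1 − d'_2 = 0.632 − (-0.529) = 1.161
1 has the higher sensitivity.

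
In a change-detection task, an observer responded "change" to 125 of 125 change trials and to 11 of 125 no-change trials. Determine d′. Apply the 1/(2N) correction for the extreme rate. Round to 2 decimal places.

d′ = 4.01

The hit rate is 125/125 = 1, so apply the 1/(2N) correction: H → 1 − 1/(2·125) = 0.99600.
z(H) = z(0.99600) = 2.652
z(FA) = z(0.08800) = -1.353
d' = 2.652 − (-1.353) = 4.005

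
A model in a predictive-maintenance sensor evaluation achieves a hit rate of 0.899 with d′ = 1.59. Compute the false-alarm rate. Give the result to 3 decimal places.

false-alarm rate = 0.377

z(hit rate) = z(0.899) = 1.2759
z(FA) = z(H) − d' = 1.2759 − 1.59 = -0.3141
false-alarm rate = Φ(-0.3141) = 0.3767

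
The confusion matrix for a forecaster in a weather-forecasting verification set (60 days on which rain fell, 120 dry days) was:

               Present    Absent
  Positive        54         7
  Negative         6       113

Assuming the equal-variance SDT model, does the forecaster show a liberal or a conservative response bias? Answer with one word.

z(H) = 1.282, z(FA) = -1.569
c = −½·(z(H) + z(FA)) = 0.1435
c > 0 → conservative criterion (biased toward responding “no”).

conservative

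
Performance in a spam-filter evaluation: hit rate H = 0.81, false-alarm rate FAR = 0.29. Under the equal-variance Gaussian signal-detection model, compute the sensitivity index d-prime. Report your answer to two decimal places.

z(H) = 0.8779
z(FA) = -0.5534
d' = z(H) − z(FA) = 0.8779 − (-0.5534) = 1.4313

d-prime = 1.43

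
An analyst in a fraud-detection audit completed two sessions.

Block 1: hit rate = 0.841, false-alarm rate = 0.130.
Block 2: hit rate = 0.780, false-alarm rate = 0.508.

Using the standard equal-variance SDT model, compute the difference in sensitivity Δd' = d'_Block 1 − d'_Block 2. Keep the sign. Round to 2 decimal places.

Δd' = 1.37

Block 1: z(0.841) = 0.999, z(0.130) = -1.126, d' = 2.125
Block 2: z(0.780) = 0.772, z(0.508) = 0.020, d' = 0.752
Δd' = d'_Block 1 − d'_Block 2 = 2.125 − 0.752 = 1.373
Block 1 has the higher sensitivity.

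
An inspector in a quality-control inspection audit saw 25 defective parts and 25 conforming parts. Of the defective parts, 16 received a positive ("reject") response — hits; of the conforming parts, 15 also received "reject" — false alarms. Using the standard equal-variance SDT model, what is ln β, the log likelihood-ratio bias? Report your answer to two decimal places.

H = 16/25 = 0.6400
FA = 15/25 = 0.6000
Φ⁻¹(0.6400) = 0.358, Φ⁻¹(0.6000) = 0.253
ln β = −½·[z(H)² − z(FA)²] = −0.5 × (0.128 − 0.064) = -0.032

ln β = -0.03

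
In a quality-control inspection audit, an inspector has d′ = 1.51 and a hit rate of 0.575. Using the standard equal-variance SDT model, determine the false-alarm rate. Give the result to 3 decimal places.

z(hit rate) = z(0.575) = 0.1891
z(FA) = z(H) − d' = 0.1891 − 1.51 = -1.3209
false-alarm rate = Φ(-1.3209) = 0.0933

false-alarm rate = 0.093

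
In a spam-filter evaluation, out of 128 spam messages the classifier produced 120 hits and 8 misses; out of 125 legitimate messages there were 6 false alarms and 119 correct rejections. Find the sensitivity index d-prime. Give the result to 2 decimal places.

H = 120/128 = 0.9375
FA = 6/125 = 0.0480
z(H) = 1.5341
z(FA) = -1.6646
d' = z(H) − z(FA) = 1.5341 − (-1.6646) = 3.1987

d-prime = 3.20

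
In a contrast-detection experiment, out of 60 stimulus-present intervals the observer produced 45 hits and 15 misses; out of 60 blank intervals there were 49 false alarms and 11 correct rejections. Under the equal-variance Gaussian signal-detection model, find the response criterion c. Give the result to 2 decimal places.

H = 45/60 = 0.7500
FA = 49/60 = 0.8167
z(H) = z(0.7500) = 0.6745
z(FA) = z(0.8167) = 0.9029
c = −½·[z(H) + z(FA)] = −0.5 × (0.6745 + 0.9029) = -0.7887

c = -0.79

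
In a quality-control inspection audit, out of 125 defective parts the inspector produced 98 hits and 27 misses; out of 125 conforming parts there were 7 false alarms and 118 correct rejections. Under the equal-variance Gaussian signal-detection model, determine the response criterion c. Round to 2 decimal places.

H = 98/125 = 0.7840
FA = 7/125 = 0.0560
z(H) = z(0.7840) = 0.7858
z(FA) = z(0.0560) = -1.5893
c = −½·[z(H) + z(FA)] = −0.5 × (0.7858 + (-1.5893)) = 0.40175
c > 0: the inspector has a conservative response bias.

c = 0.40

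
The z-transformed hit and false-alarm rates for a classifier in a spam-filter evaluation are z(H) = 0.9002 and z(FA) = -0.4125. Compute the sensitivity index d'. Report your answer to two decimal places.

d' = z(H) − z(FA) = 0.9002 − (-0.4125) = 1.3127

d' = 1.31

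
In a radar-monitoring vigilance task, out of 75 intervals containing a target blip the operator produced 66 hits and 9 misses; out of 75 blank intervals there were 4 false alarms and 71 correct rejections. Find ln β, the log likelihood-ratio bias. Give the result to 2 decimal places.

H = 66/75 = 0.8800
FA = 4/75 = 0.0533
z(0.8800) = 1.175, z(0.0533) = -1.614
ln β = −½·[z(H)² − z(FA)²] = −0.5 × (1.381 − 2.605) = 0.612

ln β = 0.61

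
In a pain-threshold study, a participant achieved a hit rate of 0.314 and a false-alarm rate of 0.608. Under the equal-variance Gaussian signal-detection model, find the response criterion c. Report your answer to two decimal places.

c = 0.11

z(H) = -0.485
z(FA) = 0.274
c = −½·[z(H) + z(FA)] = −0.5 × (-0.485 + 0.274) = 0.1055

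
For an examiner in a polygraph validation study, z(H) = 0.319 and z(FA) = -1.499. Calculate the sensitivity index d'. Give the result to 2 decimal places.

d' = 1.82

d' = z(H) − z(FA) = 0.319 − (-1.499) = 1.818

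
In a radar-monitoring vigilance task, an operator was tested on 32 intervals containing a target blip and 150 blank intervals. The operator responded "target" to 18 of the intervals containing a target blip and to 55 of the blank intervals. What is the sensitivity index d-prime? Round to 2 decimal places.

H = 18/32 = 0.5625
FA = 55/150 = 0.3667
Φ⁻¹(0.5625) = 0.1573, Φ⁻¹(0.3667) = -0.3406
d' = z(H) − z(FA) = 0.1573 − (-0.3406) = 0.4979

d-prime = 0.50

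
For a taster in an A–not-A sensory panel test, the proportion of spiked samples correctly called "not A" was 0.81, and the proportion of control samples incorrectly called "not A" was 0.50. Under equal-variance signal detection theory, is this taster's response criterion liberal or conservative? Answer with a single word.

z(H) = 0.878, z(FA) = 0.000
c = −½·(z(H) + z(FA)) = -0.439
c < 0 → liberal criterion (biased toward responding “yes”).

liberal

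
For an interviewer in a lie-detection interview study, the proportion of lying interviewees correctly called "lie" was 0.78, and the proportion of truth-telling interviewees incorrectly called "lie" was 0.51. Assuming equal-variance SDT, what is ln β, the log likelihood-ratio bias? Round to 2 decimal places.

ln β = -0.30

z(H) = z(0.78) = 0.772
z(FA) = z(0.51) = 0.025
ln β = −½·[z(H)² − z(FA)²] = −0.5 × (0.596 − 0.001) = -0.2975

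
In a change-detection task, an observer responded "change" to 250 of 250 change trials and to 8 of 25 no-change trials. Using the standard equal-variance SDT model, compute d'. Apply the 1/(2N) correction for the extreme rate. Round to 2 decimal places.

The hit rate is 250/250 = 1, so apply the 1/(2N) correction: H → 1 − 1/(2·250) = 0.99800.
z(H) = z(0.99800) = 2.878
z(FA) = z(0.32000) = -0.468
d' = 2.878 − (-0.468) = 3.346

d' = 3.35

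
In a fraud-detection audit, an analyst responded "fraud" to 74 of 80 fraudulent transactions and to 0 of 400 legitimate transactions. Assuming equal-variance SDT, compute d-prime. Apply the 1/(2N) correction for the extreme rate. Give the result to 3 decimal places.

The false-alarm rate is 0/400 = 0, so apply the 1/(2N) correction: FA → 1/(2·400) = 0.00125.
z(H) = z(0.92500) = 1.4395
z(FA) = z(0.00125) = -3.0233
d' = 1.4395 − (-3.0233) = 4.4628

d-prime = 4.463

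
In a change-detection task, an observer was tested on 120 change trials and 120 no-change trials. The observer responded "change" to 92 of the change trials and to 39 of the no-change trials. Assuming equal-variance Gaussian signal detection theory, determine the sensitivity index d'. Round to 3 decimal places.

d' = 1.182

H = 92/120 = 0.7667
FA = 39/120 = 0.3250
z(0.7667) = 0.7280, z(0.3250) = -0.4538
d' = z(H) − z(FA) = 0.7280 − (-0.4538) = 1.1818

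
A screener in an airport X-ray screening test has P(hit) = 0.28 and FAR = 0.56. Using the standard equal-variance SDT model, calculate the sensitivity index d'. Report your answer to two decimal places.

d' = -0.73

Φ⁻¹(H) = -0.583
Φ⁻¹(FA) = 0.151
d' = z(H) − z(FA) = -0.583 − 0.151 = -0.734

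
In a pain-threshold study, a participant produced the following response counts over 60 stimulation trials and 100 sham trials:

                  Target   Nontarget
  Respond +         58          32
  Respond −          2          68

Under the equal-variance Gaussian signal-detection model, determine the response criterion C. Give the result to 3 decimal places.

H = 58/60 = 0.9667
FA = 32/100 = 0.3200
z(H) = 1.8344
z(FA) = -0.4677
c = −½·[z(H) + z(FA)] = −0.5 × (1.8344 + (-0.4677)) = -0.68335
c < 0: the participant has a liberal response bias.

C = -0.683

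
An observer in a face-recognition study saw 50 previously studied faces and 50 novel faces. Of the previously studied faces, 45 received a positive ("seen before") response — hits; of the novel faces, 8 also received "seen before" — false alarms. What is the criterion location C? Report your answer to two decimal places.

H = 45/50 = 0.9000
FA = 8/50 = 0.1600
Φ⁻¹(H) = Φ⁻¹(0.9000) = 1.282
Φ⁻¹(FA) = Φ⁻¹(0.1600) = -0.994
c = −½·[z(H) + z(FA)] = −0.5 × (1.282 + (-0.994)) = -0.144
c < 0: the observer has a liberal response bias.

C = -0.14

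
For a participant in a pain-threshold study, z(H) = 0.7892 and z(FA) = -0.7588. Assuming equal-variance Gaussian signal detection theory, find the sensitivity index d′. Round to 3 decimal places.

d′ = 1.548

d' = z(H) − z(FA) = 0.7892 − (-0.7588) = 1.5480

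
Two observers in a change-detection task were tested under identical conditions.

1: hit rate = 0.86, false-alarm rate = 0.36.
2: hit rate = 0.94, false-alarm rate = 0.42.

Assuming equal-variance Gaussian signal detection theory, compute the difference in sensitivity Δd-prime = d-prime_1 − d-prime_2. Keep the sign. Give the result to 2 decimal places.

Δd-prime = -0.32

1: z(0.86) = 1.080, z(0.36) = -0.358, d' = 1.438
2: z(0.94) = 1.555, z(0.42) = -0.202, d' = 1.757
Δd' = d'_1 − d'_2 = 1.438 − 1.757 = -0.319
2 has the higher sensitivity.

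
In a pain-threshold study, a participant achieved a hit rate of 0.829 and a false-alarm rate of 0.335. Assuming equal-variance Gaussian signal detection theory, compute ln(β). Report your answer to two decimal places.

Φ⁻¹(H) = 0.950
Φ⁻¹(FA) = -0.426
ln β = −½·[z(H)² − z(FA)²] = −0.5 × (0.903 − 0.181) = -0.361

ln β = -0.36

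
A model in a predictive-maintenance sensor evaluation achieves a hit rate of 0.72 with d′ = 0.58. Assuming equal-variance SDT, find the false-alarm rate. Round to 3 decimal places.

false-alarm rate = 0.501

z(hit rate) = z(0.72) = 0.5828
z(FA) = z(H) − d' = 0.5828 − 0.58 = 0.0028
false-alarm rate = Φ(0.0028) = 0.5011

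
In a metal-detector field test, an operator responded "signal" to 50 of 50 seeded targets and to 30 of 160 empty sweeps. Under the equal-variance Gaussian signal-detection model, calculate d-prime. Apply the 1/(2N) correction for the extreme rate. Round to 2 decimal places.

d-prime = 3.21

The hit rate is 50/50 = 1, so apply the 1/(2N) correction: H → 1 − 1/(2·50) = 0.99000.
z(H) = z(0.99000) = 2.326
z(FA) = z(0.18750) = -0.887
d' = 2.326 − (-0.887) = 3.213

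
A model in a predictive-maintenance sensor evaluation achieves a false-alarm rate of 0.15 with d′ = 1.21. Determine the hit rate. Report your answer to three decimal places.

z(false-alarm rate) = z(0.15) = -1.0364
z(H) = z(FA) + d' = -1.0364 + 1.21 = 0.1736
hit rate = Φ(0.1736) = 0.5689

hit rate = 0.569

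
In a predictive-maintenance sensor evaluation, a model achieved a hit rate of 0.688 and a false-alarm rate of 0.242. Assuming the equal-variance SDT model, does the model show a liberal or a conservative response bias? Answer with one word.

z(H) = 0.490, z(FA) = -0.700
c = −½·(z(H) + z(FA)) = 0.105
c > 0 → conservative criterion (biased toward responding “no”).

conservative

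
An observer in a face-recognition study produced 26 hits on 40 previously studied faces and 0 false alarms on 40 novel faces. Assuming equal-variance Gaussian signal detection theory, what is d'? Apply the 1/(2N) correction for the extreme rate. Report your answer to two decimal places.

d' = 2.63

The false-alarm rate is 0/40 = 0, so apply the 1/(2N) correction: FA → 1/(2·40) = 0.01250.
z(H) = z(0.65000) = 0.385
z(FA) = z(0.01250) = -2.241
d' = 0.385 − (-2.241) = 2.626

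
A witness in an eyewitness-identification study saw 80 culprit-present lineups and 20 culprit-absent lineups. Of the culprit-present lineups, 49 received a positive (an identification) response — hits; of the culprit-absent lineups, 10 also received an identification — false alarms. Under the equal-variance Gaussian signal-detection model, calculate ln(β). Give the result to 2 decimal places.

ln β = -0.04

H = 49/80 = 0.6125
FA = 10/20 = 0.5000
z(H) = z(0.6125) = 0.286
z(FA) = z(0.5000) = 0.000
ln β = −½·[z(H)² − z(FA)²] = −0.5 × (0.082 − 0.000) = -0.041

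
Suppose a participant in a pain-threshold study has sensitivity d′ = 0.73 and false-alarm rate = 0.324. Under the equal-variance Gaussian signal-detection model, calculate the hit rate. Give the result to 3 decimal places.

hit rate = 0.608

z(false-alarm rate) = z(0.324) = -0.4565
z(H) = z(FA) + d' = -0.4565 + 0.73 = 0.2735
hit rate = Φ(0.2735) = 0.6078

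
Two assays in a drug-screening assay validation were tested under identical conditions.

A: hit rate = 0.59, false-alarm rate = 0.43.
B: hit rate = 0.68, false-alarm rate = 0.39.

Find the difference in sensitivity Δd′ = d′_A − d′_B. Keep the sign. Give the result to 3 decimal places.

A: z(0.59) = 0.2275, z(0.43) = -0.1764, d' = 0.4039
B: z(0.68) = 0.4677, z(0.39) = -0.2793, d' = 0.7470
Δd' = d'_A − d'_B = 0.4039 − 0.7470 = -0.3431
B has the higher sensitivity.

Δd′ = -0.343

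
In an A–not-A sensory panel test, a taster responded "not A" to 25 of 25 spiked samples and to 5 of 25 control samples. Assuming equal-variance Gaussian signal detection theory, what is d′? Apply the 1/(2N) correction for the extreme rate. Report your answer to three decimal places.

The hit rate is 25/25 = 1, so apply the 1/(2N) correction: H → 1 − 1/(2·25) = 0.98000.
z(H) = z(0.98000) = 2.0537
z(FA) = z(0.20000) = -0.8416
d' = 2.0537 − (-0.8416) = 2.8953

d′ = 2.895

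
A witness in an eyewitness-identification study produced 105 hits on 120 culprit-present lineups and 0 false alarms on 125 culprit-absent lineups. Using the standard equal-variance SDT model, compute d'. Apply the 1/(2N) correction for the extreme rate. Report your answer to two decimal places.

d' = 3.80

The false-alarm rate is 0/125 = 0, so apply the 1/(2N) correction: FA → 1/(2·125) = 0.00400.
z(H) = z(0.87500) = 1.150
z(FA) = z(0.00400) = -2.652
d' = 1.150 − (-2.652) = 3.802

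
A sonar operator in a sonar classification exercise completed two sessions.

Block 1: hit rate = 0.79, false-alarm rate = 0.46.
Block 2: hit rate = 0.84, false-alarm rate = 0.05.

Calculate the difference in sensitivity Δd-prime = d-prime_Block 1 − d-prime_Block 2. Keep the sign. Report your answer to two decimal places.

Block 1: z(0.79) = 0.806, z(0.46) = -0.100, d' = 0.906
Block 2: z(0.84) = 0.994, z(0.05) = -1.645, d' = 2.639
Δd' = d'_Block 1 − d'_Block 2 = 0.906 − 2.639 = -1.733
Block 2 has the higher sensitivity.

Δd-prime = -1.73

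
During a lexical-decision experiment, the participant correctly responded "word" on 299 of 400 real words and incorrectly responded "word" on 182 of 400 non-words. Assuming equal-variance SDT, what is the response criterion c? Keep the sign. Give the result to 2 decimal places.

c = -0.28

H = 299/400 = 0.7475
FA = 182/400 = 0.4550
Φ⁻¹(H) = 0.667
Φ⁻¹(FA) = -0.113
c = −½·[z(H) + z(FA)] = −0.5 × (0.667 + (-0.113)) = -0.277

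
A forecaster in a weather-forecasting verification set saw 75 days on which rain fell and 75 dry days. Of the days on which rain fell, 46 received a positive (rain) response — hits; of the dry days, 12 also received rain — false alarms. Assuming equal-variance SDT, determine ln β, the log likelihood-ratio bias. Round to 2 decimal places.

H = 46/75 = 0.6133
FA = 12/75 = 0.1600
Φ⁻¹(0.6133) = 0.288, Φ⁻¹(0.1600) = -0.994
ln β = −½·[z(H)² − z(FA)²] = −0.5 × (0.083 − 0.988) = 0.4525

ln β = 0.45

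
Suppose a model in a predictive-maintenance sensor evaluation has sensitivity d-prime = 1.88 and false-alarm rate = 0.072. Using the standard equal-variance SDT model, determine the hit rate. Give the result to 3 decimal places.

hit rate = 0.662

z(false-alarm rate) = z(0.072) = -1.4611
z(H) = z(FA) + d' = -1.4611 + 1.88 = 0.4189
hit rate = Φ(0.4189) = 0.6624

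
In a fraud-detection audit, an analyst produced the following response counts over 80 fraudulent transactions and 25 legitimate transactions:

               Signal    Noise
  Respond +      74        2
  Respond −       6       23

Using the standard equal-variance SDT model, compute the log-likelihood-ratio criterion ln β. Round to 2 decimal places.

ln β = -0.05

H = 74/80 = 0.9250
FA = 2/25 = 0.0800
z(H) = 1.440
z(FA) = -1.405
ln β = −½·[z(H)² − z(FA)²] = −0.5 × (2.074 − 1.974) = -0.050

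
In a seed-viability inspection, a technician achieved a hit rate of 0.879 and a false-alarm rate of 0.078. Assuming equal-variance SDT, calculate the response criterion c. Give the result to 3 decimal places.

c = 0.124

z(H) = z(0.879) = 1.1700
z(FA) = z(0.078) = -1.4187
c = −½·[z(H) + z(FA)] = −0.5 × (1.1700 + (-1.4187)) = 0.12435
c > 0: the technician has a conservative response bias.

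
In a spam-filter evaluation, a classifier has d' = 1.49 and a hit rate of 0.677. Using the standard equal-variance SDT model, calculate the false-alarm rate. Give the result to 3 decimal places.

z(hit rate) = z(0.677) = 0.4593
z(FA) = z(H) − d' = 0.4593 − 1.49 = -1.0307
false-alarm rate = Φ(-1.0307) = 0.1513

false-alarm rate = 0.151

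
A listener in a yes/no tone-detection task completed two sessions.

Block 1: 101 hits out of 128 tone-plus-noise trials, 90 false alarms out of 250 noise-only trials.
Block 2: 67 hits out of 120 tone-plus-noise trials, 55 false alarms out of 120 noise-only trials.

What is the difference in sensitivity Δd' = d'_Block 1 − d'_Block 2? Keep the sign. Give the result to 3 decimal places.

Block 1: z(0.7891) = 0.8033, z(0.3600) = -0.3585, d' = 1.1618
Block 2: z(0.5583) = 0.1467, z(0.4583) = -0.1047, d' = 0.2514
Δd' = d'_Block 1 − d'_Block 2 = 1.1618 − 0.2514 = 0.9104
Block 1 has the higher sensitivity.

Δd' = 0.910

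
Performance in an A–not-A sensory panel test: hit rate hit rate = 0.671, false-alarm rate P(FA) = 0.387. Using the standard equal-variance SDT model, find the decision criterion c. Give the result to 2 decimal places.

c = -0.08

Φ⁻¹(H) = Φ⁻¹(0.671) = 0.4427
Φ⁻¹(FA) = Φ⁻¹(0.387) = -0.2871
c = −½·[z(H) + z(FA)] = −0.5 × (0.4427 + (-0.2871)) = -0.0778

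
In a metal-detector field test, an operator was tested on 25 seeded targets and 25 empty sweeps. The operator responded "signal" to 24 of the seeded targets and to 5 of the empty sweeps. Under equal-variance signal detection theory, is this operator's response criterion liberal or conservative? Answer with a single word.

liberal

z(H) = 1.751, z(FA) = -0.842
c = −½·(z(H) + z(FA)) = -0.4545
c < 0 → liberal criterion (biased toward responding “yes”).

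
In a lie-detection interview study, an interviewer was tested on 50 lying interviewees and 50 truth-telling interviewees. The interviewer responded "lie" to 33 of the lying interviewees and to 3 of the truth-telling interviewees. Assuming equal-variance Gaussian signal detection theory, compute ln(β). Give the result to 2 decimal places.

H = 33/50 = 0.6600
FA = 3/50 = 0.0600
Φ⁻¹(H) = 0.412
Φ⁻¹(FA) = -1.555
ln β = −½·[z(H)² − z(FA)²] = −0.5 × (0.170 − 2.418) = 1.124

ln β = 1.12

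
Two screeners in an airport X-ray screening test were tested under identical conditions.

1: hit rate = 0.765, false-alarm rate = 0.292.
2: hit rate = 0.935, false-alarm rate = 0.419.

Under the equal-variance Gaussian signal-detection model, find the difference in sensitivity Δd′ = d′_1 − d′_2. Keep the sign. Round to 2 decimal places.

1: z(0.765) = 0.722, z(0.292) = -0.548, d' = 1.270
2: z(0.935) = 1.514, z(0.419) = -0.204, d' = 1.718
Δd' = d'_1 − d'_2 = 1.270 − 1.718 = -0.448
2 has the higher sensitivity.

Δd′ = -0.45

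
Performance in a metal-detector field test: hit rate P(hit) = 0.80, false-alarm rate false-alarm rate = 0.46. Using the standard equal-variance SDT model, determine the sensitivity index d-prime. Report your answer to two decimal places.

d-prime = 0.94

z(H) = z(0.80) = 0.8416
z(FA) = z(0.46) = -0.1004
d' = z(H) − z(FA) = 0.8416 − (-0.1004) = 0.9420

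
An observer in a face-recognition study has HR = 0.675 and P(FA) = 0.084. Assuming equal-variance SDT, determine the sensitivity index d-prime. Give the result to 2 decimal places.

Φ⁻¹(H) = Φ⁻¹(0.675) = 0.454
Φ⁻¹(FA) = Φ⁻¹(0.084) = -1.379
d' = z(H) − z(FA) = 0.454 − (-1.379) = 1.833

d-prime = 1.83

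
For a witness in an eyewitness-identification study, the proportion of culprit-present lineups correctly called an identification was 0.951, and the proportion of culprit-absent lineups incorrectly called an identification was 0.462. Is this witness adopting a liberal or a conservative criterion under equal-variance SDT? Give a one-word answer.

liberal

z(H) = 1.655, z(FA) = -0.095
c = −½·(z(H) + z(FA)) = -0.780
c < 0 → liberal criterion (biased toward responding “yes”).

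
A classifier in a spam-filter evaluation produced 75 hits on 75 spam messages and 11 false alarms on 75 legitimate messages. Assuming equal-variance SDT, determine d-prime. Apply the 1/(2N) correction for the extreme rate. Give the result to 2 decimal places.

The hit rate is 75/75 = 1, so apply the 1/(2N) correction: H → 1 − 1/(2·75) = 0.99333.
z(H) = z(0.99333) = 2.475
z(FA) = z(0.14667) = -1.051
d' = 2.475 − (-1.051) = 3.526

d-prime = 3.53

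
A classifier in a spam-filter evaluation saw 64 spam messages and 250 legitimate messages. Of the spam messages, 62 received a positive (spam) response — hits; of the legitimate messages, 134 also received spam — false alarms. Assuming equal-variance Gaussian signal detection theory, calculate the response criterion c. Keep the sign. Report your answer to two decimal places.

H = 62/64 = 0.9688
FA = 134/250 = 0.5360
z(H) = z(0.9688) = 1.863
z(FA) = z(0.5360) = 0.090
c = −½·[z(H) + z(FA)] = −0.5 × (1.863 + 0.090) = -0.9765

c = -0.98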